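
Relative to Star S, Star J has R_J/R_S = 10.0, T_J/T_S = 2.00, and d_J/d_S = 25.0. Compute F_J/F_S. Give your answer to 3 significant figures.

L_J/L_S = (R_J/R_S)²(T_J/T_S)⁴ = (10.0)² × (2.00)⁴ = 1600.
F_J/F_S = (L_J/L_S)/(d_J/d_S)² = 1600 / (25.0)² = 2.560.

2.56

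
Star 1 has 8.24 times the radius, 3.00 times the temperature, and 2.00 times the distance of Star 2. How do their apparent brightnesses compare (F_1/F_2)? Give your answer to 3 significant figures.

L_1/L_2 = (R_1/R_2)²(T_1/T_2)⁴ = (8.24)² × (3.00)⁴ = 5500.
F_1/F_2 = (L_1/L_2)/(d_1/d_2)² = 5500 / (2.00)² = 1375.

1.37×10^3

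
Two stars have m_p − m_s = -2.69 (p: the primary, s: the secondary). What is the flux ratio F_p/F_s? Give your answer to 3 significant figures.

11.9

F_p/F_s = 10^(−(m_p − m_s)/2.5) = 10^(2.69/2.5) = 10^1.076 = 11.91.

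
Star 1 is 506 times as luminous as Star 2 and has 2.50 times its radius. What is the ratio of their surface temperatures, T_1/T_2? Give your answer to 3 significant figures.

L ∝ R²T⁴ gives T ∝ (L/R²)^(1/4), so
T_1/T_2 = (506 / 2.50²)^(1/4) = (80.96)^(1/4) = 3.000.

3.00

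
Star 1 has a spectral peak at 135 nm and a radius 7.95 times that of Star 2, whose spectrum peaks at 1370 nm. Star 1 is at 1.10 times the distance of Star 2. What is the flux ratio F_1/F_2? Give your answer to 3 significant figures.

5.54×10^5

Wien's law: T_1/T_2 = λ_2/λ_1 = 1370/135 = 10.15.
L_1/L_2 = (R_1/R_2)²(T_1/T_2)⁴ = (7.95)²(10.15)⁴ = 6.703×10^5.
F_1/F_2 = (L_1/L_2)/(d_1/d_2)² = 6.703×10^5/(1.10)² = 5.540×10^5.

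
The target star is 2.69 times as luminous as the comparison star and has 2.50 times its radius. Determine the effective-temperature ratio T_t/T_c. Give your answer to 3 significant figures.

0.810

L ∝ R²T⁴ gives T ∝ (L/R²)^(1/4), so
T_t/T_c = (2.69 / 2.50²)^(1/4) = (0.4304)^(1/4) = 0.8100.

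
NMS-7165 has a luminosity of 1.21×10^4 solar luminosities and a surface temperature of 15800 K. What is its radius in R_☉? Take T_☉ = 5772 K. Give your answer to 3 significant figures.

R/R_☉ = √(L/L_☉) / (T/T_☉)² = √(1.21×10^4) / (2.737)²
       = 110.0 / 7.493 = 14.68.

14.7 R_☉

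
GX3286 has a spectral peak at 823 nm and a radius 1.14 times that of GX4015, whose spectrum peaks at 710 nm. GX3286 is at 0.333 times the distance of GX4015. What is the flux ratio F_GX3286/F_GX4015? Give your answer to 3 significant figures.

Wien's law: T_GX3286/T_GX4015 = λ_GX4015/λ_GX3286 = 710/823 = 0.8627.
L_GX3286/L_GX4015 = (R_GX3286/R_GX4015)²(T_GX3286/T_GX4015)⁴ = (1.14)²(0.8627)⁴ = 0.7199.
F_GX3286/F_GX4015 = (L_GX3286/L_GX4015)/(d_GX3286/d_GX4015)² = 0.7199/(0.333)² = 6.492.

6.49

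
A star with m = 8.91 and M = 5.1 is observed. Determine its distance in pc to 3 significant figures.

57.8 pc

m − M = 5 log₁₀(d/10 pc)
8.91 − (5.1) = 3.81 = 5 log₁₀(d/10)
d = 10 × 10^(3.81/5) = 10 × 10^0.762 = 57.81 pc.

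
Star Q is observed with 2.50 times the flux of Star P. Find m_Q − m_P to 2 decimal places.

-0.99

m_Q − m_P = −2.5 log₁₀(F_Q/F_P) = −2.5 log₁₀(2.50) = −2.5 × (0.398) = -0.995.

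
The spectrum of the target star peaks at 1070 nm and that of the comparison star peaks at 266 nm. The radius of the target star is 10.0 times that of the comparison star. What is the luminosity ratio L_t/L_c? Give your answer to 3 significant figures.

Wien's law gives T ∝ 1/λ_max, so T_t/T_c = λ_c/λ_t = 266/1070 = 0.2486.
Then L ∝ R²T⁴ gives L_t/L_c = (10.0)² × (0.2486)⁴ = 100.0 × 0.003819 = 0.3819.

0.382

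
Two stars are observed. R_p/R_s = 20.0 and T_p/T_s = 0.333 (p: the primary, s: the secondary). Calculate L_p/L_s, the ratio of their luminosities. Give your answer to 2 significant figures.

4.9

From the Stefan–Boltzmann law, L ∝ R²T⁴, so
L_p/L_s = (R_p/R_s)² (T_p/T_s)⁴ = (20.0)² × (0.333)⁴ = 400.0 × 0.01230 = 4.919.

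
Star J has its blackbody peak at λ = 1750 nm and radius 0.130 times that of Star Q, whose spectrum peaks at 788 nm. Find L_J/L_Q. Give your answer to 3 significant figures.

Wien's law gives T ∝ 1/λ_max, so T_J/T_Q = λ_Q/λ_J = 788/1750 = 0.4503.
Then L ∝ R²T⁴ gives L_J/L_Q = (0.130)² × (0.4503)⁴ = 0.01690 × 0.04111 = 6.948×10^-4.

6.95×10^-4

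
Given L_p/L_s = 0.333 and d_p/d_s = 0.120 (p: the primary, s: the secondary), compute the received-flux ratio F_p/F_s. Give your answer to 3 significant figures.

F = L/(4πd²), so F_p/F_s = (L_p/L_s) / (d_p/d_s)²
= 0.333 / (0.120)² = 0.333 / 0.01440 = 23.13.

23.1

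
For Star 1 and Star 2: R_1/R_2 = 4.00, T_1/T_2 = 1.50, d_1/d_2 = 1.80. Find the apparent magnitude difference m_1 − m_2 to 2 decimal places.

-3.49

L_1/L_2 = (4.00)²(1.50)⁴ = 81.00.
F_1/F_2 = (L_1/L_2)/(d_1/d_2)² = 81.00/3.240 = 25.00.
m_1 − m_2 = −2.5 log₁₀(25.00) = -3.49.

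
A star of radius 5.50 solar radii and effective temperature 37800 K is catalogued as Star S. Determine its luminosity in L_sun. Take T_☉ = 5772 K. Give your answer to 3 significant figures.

5.56×10^4 L_sun

L/L_☉ = (R/R_☉)² (T/T_☉)⁴ = (5.50)² × (37800/5772)⁴
       = 30.25 × (6.549)⁴ = 30.25 × 1839 = 5.564×10^4.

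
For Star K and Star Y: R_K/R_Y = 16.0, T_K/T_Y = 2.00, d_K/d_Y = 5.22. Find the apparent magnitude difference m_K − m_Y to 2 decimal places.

-5.44

L_K/L_Y = (16.0)²(2.00)⁴ = 4096.
F_K/F_Y = (L_K/L_Y)/(d_K/d_Y)² = 4096/27.25 = 150.3.
m_K − m_Y = −2.5 log₁₀(150.3) = -5.44.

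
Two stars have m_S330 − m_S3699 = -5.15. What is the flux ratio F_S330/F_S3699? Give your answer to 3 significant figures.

115

F_S330/F_S3699 = 10^(−(m_S330 − m_S3699)/2.5) = 10^(5.15/2.5) = 10^2.060 = 114.8.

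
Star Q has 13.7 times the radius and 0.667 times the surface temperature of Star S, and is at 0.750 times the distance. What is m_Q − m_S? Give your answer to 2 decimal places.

-4.55

L_Q/L_S = (13.7)²(0.667)⁴ = 37.15.
F_Q/F_S = (L_Q/L_S)/(d_Q/d_S)² = 37.15/0.5625 = 66.04.
m_Q − m_S = −2.5 log₁₀(66.04) = -4.55.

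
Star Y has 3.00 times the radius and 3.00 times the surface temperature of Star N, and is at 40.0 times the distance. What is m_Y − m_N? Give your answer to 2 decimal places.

0.85

L_Y/L_N = (3.00)²(3.00)⁴ = 729.0.
F_Y/F_N = (L_Y/L_N)/(d_Y/d_N)² = 729.0/1600 = 0.4556.
m_Y − m_N = −2.5 log₁₀(0.4556) = 0.85.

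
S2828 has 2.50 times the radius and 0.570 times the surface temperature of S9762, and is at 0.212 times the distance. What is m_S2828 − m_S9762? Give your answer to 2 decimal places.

-2.92

L_S2828/L_S9762 = (2.50)²(0.570)⁴ = 0.6598.
F_S2828/F_S9762 = (L_S2828/L_S9762)/(d_S2828/d_S9762)² = 0.6598/0.04494 = 14.68.
m_S2828 − m_S9762 = −2.5 log₁₀(14.68) = -2.92.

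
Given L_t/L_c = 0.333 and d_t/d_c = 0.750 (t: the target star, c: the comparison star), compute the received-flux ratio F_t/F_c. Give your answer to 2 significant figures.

0.59

F = L/(4πd²), so F_t/F_c = (L_t/L_c) / (d_t/d_c)²
= 0.333 / (0.750)² = 0.333 / 0.5625 = 0.5920.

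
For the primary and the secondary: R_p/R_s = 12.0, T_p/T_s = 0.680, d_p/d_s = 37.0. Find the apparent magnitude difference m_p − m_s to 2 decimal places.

L_p/L_s = (12.0)²(0.680)⁴ = 30.79.
F_p/F_s = (L_p/L_s)/(d_p/d_s)² = 30.79/1369 = 0.02249.
m_p − m_s = −2.5 log₁₀(0.02249) = 4.12.

4.12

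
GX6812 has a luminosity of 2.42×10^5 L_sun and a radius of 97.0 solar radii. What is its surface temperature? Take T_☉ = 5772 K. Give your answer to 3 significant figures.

1.30×10^4 K

T/T_☉ = (L/L_☉)^(1/4) / (R/R_☉)^(1/2)
T = 5772 × (2.42×10^5)^(1/4) / √(97.0) = 5772 × 22.18 / 9.849 = 1.300×10^4 K.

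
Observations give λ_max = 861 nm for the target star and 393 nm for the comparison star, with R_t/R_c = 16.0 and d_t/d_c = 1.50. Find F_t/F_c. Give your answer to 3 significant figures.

4.94

Wien's law: T_t/T_c = λ_c/λ_t = 393/861 = 0.4564.
L_t/L_c = (R_t/R_c)²(T_t/T_c)⁴ = (16.0)²(0.4564)⁴ = 11.11.
F_t/F_c = (L_t/L_c)/(d_t/d_c)² = 11.11/(1.50)² = 4.939.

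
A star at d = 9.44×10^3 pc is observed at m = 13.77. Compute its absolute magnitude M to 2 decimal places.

-1.10

M = m − 5 log₁₀(d/10 pc) = 13.77 − 5 log₁₀(9.44×10^3/10)
  = 13.77 − 5 × 2.975 = 13.77 − 14.87 = -1.10.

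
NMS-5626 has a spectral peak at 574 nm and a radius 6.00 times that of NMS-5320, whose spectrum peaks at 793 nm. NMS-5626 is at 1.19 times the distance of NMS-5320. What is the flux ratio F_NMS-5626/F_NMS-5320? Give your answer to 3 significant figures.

92.6

Wien's law: T_NMS-5626/T_NMS-5320 = λ_NMS-5320/λ_NMS-5626 = 793/574 = 1.382.
L_NMS-5626/L_NMS-5320 = (R_NMS-5626/R_NMS-5320)²(T_NMS-5626/T_NMS-5320)⁴ = (6.00)²(1.382)⁴ = 131.1.
F_NMS-5626/F_NMS-5320 = (L_NMS-5626/L_NMS-5320)/(d_NMS-5626/d_NMS-5320)² = 131.1/(1.19)² = 92.61.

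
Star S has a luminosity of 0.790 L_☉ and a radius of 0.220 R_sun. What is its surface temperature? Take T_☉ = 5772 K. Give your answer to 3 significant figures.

1.16×10^4 K

T/T_☉ = (L/L_☉)^(1/4) / (R/R_☉)^(1/2)
T = 5772 × (0.790)^(1/4) / √(0.220) = 5772 × 0.9428 / 0.4690 = 1.160×10^4 K.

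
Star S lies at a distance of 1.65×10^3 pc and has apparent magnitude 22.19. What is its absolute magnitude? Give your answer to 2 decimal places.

11.10

M = m − 5 log₁₀(d/10 pc) = 22.19 − 5 log₁₀(1.65×10^3/10)
  = 22.19 − 5 × 2.217 = 22.19 − 11.09 = 11.10.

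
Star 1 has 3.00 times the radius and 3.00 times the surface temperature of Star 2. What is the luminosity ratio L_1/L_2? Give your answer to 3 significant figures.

From the Stefan–Boltzmann law, L ∝ R²T⁴, so
L_1/L_2 = (R_1/R_2)² (T_1/T_2)⁴ = (3.00)² × (3.00)⁴ = 9.000 × 81.00 = 729.0.

729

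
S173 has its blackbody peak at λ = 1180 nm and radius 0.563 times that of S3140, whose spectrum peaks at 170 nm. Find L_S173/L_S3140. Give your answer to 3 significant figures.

1.37×10^-4

Wien's law gives T ∝ 1/λ_max, so T_S173/T_S3140 = λ_S3140/λ_S173 = 170/1180 = 0.1441.
Then L ∝ R²T⁴ gives L_S173/L_S3140 = (0.563)² × (0.1441)⁴ = 0.3170 × 4.308×10^-4 = 1.365×10^-4.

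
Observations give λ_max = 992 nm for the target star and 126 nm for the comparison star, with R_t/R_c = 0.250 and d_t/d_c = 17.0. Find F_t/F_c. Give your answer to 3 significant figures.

Wien's law: T_t/T_c = λ_c/λ_t = 126/992 = 0.1270.
L_t/L_c = (R_t/R_c)²(T_t/T_c)⁴ = (0.250)²(0.1270)⁴ = 1.627×10^-5.
F_t/F_c = (L_t/L_c)/(d_t/d_c)² = 1.627×10^-5/(17.0)² = 5.629×10^-8.

5.63×10^-8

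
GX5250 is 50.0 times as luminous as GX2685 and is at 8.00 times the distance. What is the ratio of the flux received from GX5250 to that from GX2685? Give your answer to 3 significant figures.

F = L/(4πd²), so F_GX5250/F_GX2685 = (L_GX5250/L_GX2685) / (d_GX5250/d_GX2685)²
= 50.0 / (8.00)² = 50.0 / 64.00 = 0.7812.

0.781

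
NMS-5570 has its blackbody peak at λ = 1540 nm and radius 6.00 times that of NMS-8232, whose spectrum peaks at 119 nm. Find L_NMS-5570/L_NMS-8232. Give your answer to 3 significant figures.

Wien's law gives T ∝ 1/λ_max, so T_NMS-5570/T_NMS-8232 = λ_NMS-8232/λ_NMS-5570 = 119/1540 = 0.07727.
Then L ∝ R²T⁴ gives L_NMS-5570/L_NMS-8232 = (6.00)² × (0.07727)⁴ = 36.00 × 3.565×10^-5 = 0.001284.

0.00128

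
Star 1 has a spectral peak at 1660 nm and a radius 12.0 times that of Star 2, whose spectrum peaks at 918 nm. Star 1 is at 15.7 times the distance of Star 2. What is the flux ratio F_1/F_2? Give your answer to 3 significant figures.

Wien's law: T_1/T_2 = λ_2/λ_1 = 918/1660 = 0.5530.
L_1/L_2 = (R_1/R_2)²(T_1/T_2)⁴ = (12.0)²(0.5530)⁴ = 13.47.
F_1/F_2 = (L_1/L_2)/(d_1/d_2)² = 13.47/(15.7)² = 0.05464.

0.0546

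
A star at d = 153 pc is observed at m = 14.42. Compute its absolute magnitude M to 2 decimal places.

M = m − 5 log₁₀(d/10 pc) = 14.42 − 5 log₁₀(153/10)
  = 14.42 − 5 × 1.185 = 14.42 − 5.92 = 8.50.

8.50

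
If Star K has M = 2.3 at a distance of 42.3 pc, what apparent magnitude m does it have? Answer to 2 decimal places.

5.43

m = M + 5 log₁₀(d/10 pc) = 2.3 + 5 log₁₀(42.3/10)
  = 2.3 + 5 × 0.626 = 2.3 + 3.13 = 5.43.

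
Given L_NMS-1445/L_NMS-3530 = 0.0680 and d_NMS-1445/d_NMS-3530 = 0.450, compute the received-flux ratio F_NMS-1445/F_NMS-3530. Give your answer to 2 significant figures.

0.34

F = L/(4πd²), so F_NMS-1445/F_NMS-3530 = (L_NMS-1445/L_NMS-3530) / (d_NMS-1445/d_NMS-3530)²
= 0.0680 / (0.450)² = 0.0680 / 0.2025 = 0.3358.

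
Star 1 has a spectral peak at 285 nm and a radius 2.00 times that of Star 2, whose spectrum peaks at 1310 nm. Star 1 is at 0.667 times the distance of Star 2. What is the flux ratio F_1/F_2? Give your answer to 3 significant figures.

4.01×10^3

Wien's law: T_1/T_2 = λ_2/λ_1 = 1310/285 = 4.596.
L_1/L_2 = (R_1/R_2)²(T_1/T_2)⁴ = (2.00)²(4.596)⁴ = 1786.
F_1/F_2 = (L_1/L_2)/(d_1/d_2)² = 1786/(0.667)² = 4013.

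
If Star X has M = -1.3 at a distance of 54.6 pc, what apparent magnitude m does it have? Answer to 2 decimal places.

m = M + 5 log₁₀(d/10 pc) = -1.3 + 5 log₁₀(54.6/10)
  = -1.3 + 5 × 0.737 = -1.3 + 3.69 = 2.39.

2.39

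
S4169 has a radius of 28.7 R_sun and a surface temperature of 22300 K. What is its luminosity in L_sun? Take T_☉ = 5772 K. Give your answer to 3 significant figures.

L/L_☉ = (R/R_☉)² (T/T_☉)⁴ = (28.7)² × (22300/5772)⁴
       = 823.7 × (3.863)⁴ = 823.7 × 222.8 = 1.835×10^5.

1.84×10^5 L_sun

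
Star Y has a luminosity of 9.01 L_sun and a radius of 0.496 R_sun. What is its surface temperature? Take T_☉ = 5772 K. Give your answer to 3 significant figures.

T/T_☉ = (L/L_☉)^(1/4) / (R/R_☉)^(1/2)
T = 5772 × (9.01)^(1/4) / √(0.496) = 5772 × 1.733 / 0.7043 = 1.420×10^4 K.

1.42×10^4 K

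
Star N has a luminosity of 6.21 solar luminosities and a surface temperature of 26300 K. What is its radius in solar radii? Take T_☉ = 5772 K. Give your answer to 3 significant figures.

0.120 solar radii

R/R_☉ = √(L/L_☉) / (T/T_☉)² = √(6.21) / (4.556)²
       = 2.492 / 20.76 = 0.1200.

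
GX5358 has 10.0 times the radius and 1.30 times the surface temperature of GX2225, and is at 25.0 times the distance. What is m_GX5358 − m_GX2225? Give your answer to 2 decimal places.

L_GX5358/L_GX2225 = (10.0)²(1.30)⁴ = 285.6.
F_GX5358/F_GX2225 = (L_GX5358/L_GX2225)/(d_GX5358/d_GX2225)² = 285.6/625.0 = 0.4570.
m_GX5358 − m_GX2225 = −2.5 log₁₀(0.4570) = 0.85.

0.85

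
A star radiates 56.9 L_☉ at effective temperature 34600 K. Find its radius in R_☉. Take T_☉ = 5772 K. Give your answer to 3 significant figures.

0.210 R_☉

R/R_☉ = √(L/L_☉) / (T/T_☉)² = √(56.9) / (5.994)²
       = 7.543 / 35.93 = 0.2099.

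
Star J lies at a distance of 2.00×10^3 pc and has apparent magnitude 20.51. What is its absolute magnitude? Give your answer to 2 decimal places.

9.00

M = m − 5 log₁₀(d/10 pc) = 20.51 − 5 log₁₀(2.00×10^3/10)
  = 20.51 − 5 × 2.301 = 20.51 − 11.51 = 9.00.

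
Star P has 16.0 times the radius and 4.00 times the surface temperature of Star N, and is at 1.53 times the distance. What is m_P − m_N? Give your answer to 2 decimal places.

L_P/L_N = (16.0)²(4.00)⁴ = 6.554×10^4.
F_P/F_N = (L_P/L_N)/(d_P/d_N)² = 6.554×10^4/2.341 = 2.800×10^4.
m_P − m_N = −2.5 log₁₀(2.800×10^4) = -11.12.

-11.12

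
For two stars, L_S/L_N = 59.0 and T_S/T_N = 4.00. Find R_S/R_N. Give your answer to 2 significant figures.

0.48

L ∝ R²T⁴ gives R ∝ √L / T², so
R_S/R_N = √(59.0) / (4.00)² = 7.681 / 16.00 = 0.4801.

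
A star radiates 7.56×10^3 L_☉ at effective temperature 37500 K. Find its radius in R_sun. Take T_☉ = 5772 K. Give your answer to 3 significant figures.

R/R_☉ = √(L/L_☉) / (T/T_☉)² = √(7.56×10^3) / (6.497)²
       = 86.95 / 42.21 = 2.060.

2.06 R_sun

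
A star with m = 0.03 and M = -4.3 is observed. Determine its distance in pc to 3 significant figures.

73.5 pc

m − M = 5 log₁₀(d/10 pc)
0.03 − (-4.3) = 4.33 = 5 log₁₀(d/10)
d = 10 × 10^(4.33/5) = 10 × 10^0.866 = 73.45 pc.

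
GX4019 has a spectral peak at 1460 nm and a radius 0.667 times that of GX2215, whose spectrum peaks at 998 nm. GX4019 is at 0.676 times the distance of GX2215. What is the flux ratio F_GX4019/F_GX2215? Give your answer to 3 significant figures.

0.213

Wien's law: T_GX4019/T_GX2215 = λ_GX2215/λ_GX4019 = 998/1460 = 0.6836.
L_GX4019/L_GX2215 = (R_GX4019/R_GX2215)²(T_GX4019/T_GX2215)⁴ = (0.667)²(0.6836)⁴ = 0.09713.
F_GX4019/F_GX2215 = (L_GX4019/L_GX2215)/(d_GX4019/d_GX2215)² = 0.09713/(0.676)² = 0.2126.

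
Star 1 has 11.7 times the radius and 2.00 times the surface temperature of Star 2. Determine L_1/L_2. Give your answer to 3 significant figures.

From the Stefan–Boltzmann law, L ∝ R²T⁴, so
L_1/L_2 = (R_1/R_2)² (T_1/T_2)⁴ = (11.7)² × (2.00)⁴ = 136.9 × 16.00 = 2190.

2.19×10^3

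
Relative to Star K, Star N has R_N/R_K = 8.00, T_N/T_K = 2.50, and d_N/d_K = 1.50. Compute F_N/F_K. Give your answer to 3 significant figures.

L_N/L_K = (R_N/R_K)²(T_N/T_K)⁴ = (8.00)² × (2.50)⁴ = 2500.
F_N/F_K = (L_N/L_K)/(d_N/d_K)² = 2500 / (1.50)² = 1111.

1.11×10^3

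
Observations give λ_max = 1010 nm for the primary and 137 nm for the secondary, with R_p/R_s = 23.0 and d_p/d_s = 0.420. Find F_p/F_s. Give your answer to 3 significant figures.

Wien's law: T_p/T_s = λ_s/λ_p = 137/1010 = 0.1356.
L_p/L_s = (R_p/R_s)²(T_p/T_s)⁴ = (23.0)²(0.1356)⁴ = 0.1791.
F_p/F_s = (L_p/L_s)/(d_p/d_s)² = 0.1791/(0.420)² = 1.015.

1.02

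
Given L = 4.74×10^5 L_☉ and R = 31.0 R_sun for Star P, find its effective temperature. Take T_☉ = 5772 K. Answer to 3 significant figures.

T/T_☉ = (L/L_☉)^(1/4) / (R/R_☉)^(1/2)
T = 5772 × (4.74×10^5)^(1/4) / √(31.0) = 5772 × 26.24 / 5.568 = 2.720×10^4 K.

2.72×10^4 K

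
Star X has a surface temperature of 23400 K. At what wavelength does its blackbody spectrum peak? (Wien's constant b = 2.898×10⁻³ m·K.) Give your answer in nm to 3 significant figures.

124 nm

λ_max = b/T = 2.898×10⁻³ / 23400 = 1.24×10^-7 m = 123.8 nm.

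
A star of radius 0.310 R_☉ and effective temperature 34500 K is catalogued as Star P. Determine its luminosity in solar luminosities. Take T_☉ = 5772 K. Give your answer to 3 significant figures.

123 solar luminosities

L/L_☉ = (R/R_☉)² (T/T_☉)⁴ = (0.310)² × (34500/5772)⁴
       = 0.09610 × (5.977)⁴ = 0.09610 × 1276 = 122.7.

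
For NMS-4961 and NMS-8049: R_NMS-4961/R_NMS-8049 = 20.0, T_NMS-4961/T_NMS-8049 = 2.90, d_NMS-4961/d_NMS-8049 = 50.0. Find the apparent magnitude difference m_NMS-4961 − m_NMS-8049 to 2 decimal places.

-2.63

L_NMS-4961/L_NMS-8049 = (20.0)²(2.90)⁴ = 2.829×10^4.
F_NMS-4961/F_NMS-8049 = (L_NMS-4961/L_NMS-8049)/(d_NMS-4961/d_NMS-8049)² = 2.829×10^4/2500 = 11.32.
m_NMS-4961 − m_NMS-8049 = −2.5 log₁₀(11.32) = -2.63.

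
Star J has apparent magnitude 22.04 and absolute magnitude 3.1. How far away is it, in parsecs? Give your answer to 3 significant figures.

6.14×10^4 pc

m − M = 5 log₁₀(d/10 pc)
22.04 − (3.1) = 18.94 = 5 log₁₀(d/10)
d = 10 × 10^(18.94/5) = 10 × 10^3.788 = 6.138×10^4 pc.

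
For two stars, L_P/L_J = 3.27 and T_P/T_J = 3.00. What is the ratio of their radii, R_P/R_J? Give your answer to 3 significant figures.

0.201

L ∝ R²T⁴ gives R ∝ √L / T², so
R_P/R_J = √(3.27) / (3.00)² = 1.808 / 9.000 = 0.2009.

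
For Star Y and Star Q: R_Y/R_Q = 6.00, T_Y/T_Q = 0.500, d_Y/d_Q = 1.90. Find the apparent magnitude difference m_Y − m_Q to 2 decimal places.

0.51

L_Y/L_Q = (6.00)²(0.500)⁴ = 2.250.
F_Y/F_Q = (L_Y/L_Q)/(d_Y/d_Q)² = 2.250/3.610 = 0.6233.
m_Y − m_Q = −2.5 log₁₀(0.6233) = 0.51.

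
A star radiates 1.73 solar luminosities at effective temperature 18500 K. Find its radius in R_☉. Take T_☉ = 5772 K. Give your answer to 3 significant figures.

0.128 R_☉

R/R_☉ = √(L/L_☉) / (T/T_☉)² = √(1.73) / (3.205)²
       = 1.315 / 10.27 = 0.1280.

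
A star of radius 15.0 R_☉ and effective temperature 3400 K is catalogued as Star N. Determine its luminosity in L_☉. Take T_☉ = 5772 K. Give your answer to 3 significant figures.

27.1 L_☉

L/L_☉ = (R/R_☉)² (T/T_☉)⁴ = (15.0)² × (3400/5772)⁴
       = 225.0 × (0.5891)⁴ = 225.0 × 0.1204 = 27.09.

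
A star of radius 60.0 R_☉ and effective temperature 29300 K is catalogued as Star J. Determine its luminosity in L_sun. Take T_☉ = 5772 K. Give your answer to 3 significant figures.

L/L_☉ = (R/R_☉)² (T/T_☉)⁴ = (60.0)² × (29300/5772)⁴
       = 3600 × (5.076)⁴ = 3600 × 664.0 = 2.390×10^6.

2.39×10^6 L_sun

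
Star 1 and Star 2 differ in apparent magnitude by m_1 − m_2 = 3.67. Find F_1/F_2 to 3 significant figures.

0.0340

F_1/F_2 = 10^(−(m_1 − m_2)/2.5) = 10^(-3.67/2.5) = 10^-1.468 = 0.03404.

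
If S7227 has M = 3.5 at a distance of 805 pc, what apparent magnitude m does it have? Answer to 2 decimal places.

m = M + 5 log₁₀(d/10 pc) = 3.5 + 5 log₁₀(805/10)
  = 3.5 + 5 × 1.906 = 3.5 + 9.53 = 13.03.

13.03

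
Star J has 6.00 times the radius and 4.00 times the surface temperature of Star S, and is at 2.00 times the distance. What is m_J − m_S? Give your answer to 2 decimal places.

L_J/L_S = (6.00)²(4.00)⁴ = 9216.
F_J/F_S = (L_J/L_S)/(d_J/d_S)² = 9216/4.000 = 2304.
m_J − m_S = −2.5 log₁₀(2304) = -8.41.

-8.41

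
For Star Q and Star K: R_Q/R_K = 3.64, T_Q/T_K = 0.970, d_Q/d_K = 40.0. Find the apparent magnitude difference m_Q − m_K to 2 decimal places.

5.34

L_Q/L_K = (3.64)²(0.970)⁴ = 11.73.
F_Q/F_K = (L_Q/L_K)/(d_Q/d_K)² = 11.73/1600 = 0.007331.
m_Q − m_K = −2.5 log₁₀(0.007331) = 5.34.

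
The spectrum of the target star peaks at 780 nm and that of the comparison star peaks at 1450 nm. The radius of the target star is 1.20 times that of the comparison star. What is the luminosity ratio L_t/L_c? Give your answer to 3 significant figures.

17.2

Wien's law gives T ∝ 1/λ_max, so T_t/T_c = λ_c/λ_t = 1450/780 = 1.859.
Then L ∝ R²T⁴ gives L_t/L_c = (1.20)² × (1.859)⁴ = 1.440 × 11.94 = 17.20.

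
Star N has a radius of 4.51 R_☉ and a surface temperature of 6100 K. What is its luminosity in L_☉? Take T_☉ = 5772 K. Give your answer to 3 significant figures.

25.4 L_☉

L/L_☉ = (R/R_☉)² (T/T_☉)⁴ = (4.51)² × (6100/5772)⁴
       = 20.34 × (1.057)⁴ = 20.34 × 1.247 = 25.37.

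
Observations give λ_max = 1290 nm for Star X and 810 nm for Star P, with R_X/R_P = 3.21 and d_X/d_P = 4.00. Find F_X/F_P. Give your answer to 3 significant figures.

Wien's law: T_X/T_P = λ_P/λ_X = 810/1290 = 0.6279.
L_X/L_P = (R_X/R_P)²(T_X/T_P)⁴ = (3.21)²(0.6279)⁴ = 1.602.
F_X/F_P = (L_X/L_P)/(d_X/d_P)² = 1.602/(4.00)² = 0.1001.

0.100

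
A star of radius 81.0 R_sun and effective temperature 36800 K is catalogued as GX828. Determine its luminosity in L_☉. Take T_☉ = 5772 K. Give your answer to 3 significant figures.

1.08×10^7 L_☉

L/L_☉ = (R/R_☉)² (T/T_☉)⁴ = (81.0)² × (36800/5772)⁴
       = 6561 × (6.376)⁴ = 6561 × 1652 = 1.084×10^7.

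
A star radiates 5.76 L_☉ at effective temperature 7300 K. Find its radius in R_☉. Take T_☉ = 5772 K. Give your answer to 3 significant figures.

1.50 R_☉

R/R_☉ = √(L/L_☉) / (T/T_☉)² = √(5.76) / (1.265)²
       = 2.400 / 1.600 = 1.500.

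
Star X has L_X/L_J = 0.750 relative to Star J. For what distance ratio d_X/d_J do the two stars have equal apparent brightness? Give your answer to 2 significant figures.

Equal flux requires L_X/d_X² = L_J/d_J², so d_X/d_J = √(L_X/L_J)
= √(0.750) = 0.8660.

0.87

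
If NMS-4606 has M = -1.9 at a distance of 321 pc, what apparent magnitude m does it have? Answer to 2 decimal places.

m = M + 5 log₁₀(d/10 pc) = -1.9 + 5 log₁₀(321/10)
  = -1.9 + 5 × 1.507 = -1.9 + 7.53 = 5.63.

5.63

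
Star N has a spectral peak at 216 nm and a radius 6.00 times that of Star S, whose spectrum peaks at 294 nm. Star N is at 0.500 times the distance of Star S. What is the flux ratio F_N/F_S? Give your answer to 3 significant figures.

494

Wien's law: T_N/T_S = λ_S/λ_N = 294/216 = 1.361.
L_N/L_S = (R_N/R_S)²(T_N/T_S)⁴ = (6.00)²(1.361)⁴ = 123.6.
F_N/F_S = (L_N/L_S)/(d_N/d_S)² = 123.6/(0.500)² = 494.2.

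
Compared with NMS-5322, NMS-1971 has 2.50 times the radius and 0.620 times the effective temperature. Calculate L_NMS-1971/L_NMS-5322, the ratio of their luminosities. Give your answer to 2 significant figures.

From the Stefan–Boltzmann law, L ∝ R²T⁴, so
L_NMS-1971/L_NMS-5322 = (R_NMS-1971/R_NMS-5322)² (T_NMS-1971/T_NMS-5322)⁴ = (2.50)² × (0.620)⁴ = 6.250 × 0.1478 = 0.9235.

0.92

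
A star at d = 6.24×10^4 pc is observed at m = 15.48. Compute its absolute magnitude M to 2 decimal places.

M = m − 5 log₁₀(d/10 pc) = 15.48 − 5 log₁₀(6.24×10^4/10)
  = 15.48 − 5 × 3.795 = 15.48 − 18.98 = -3.50.

-3.50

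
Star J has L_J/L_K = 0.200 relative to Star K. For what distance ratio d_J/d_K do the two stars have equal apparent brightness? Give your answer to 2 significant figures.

Equal flux requires L_J/d_J² = L_K/d_K², so d_J/d_K = √(L_J/L_K)
= √(0.200) = 0.4472.

0.45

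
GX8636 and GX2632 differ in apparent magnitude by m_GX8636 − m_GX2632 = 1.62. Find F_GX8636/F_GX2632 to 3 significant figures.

0.225

F_GX8636/F_GX2632 = 10^(−(m_GX8636 − m_GX2632)/2.5) = 10^(-1.62/2.5) = 10^-0.648 = 0.2249.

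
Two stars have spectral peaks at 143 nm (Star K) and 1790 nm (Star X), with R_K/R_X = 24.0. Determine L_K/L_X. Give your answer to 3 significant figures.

Wien's law gives T ∝ 1/λ_max, so T_K/T_X = λ_X/λ_K = 1790/143 = 12.52.
Then L ∝ R²T⁴ gives L_K/L_X = (24.0)² × (12.52)⁴ = 576.0 × 2.455×10^4 = 1.414×10^7.

1.41×10^7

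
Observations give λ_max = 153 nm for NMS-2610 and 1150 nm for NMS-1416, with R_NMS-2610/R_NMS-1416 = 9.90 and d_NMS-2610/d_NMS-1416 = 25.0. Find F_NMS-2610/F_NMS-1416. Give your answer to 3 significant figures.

Wien's law: T_NMS-2610/T_NMS-1416 = λ_NMS-1416/λ_NMS-2610 = 1150/153 = 7.516.
L_NMS-2610/L_NMS-1416 = (R_NMS-2610/R_NMS-1416)²(T_NMS-2610/T_NMS-1416)⁴ = (9.90)²(7.516)⁴ = 3.128×10^5.
F_NMS-2610/F_NMS-1416 = (L_NMS-2610/L_NMS-1416)/(d_NMS-2610/d_NMS-1416)² = 3.128×10^5/(25.0)² = 500.5.

501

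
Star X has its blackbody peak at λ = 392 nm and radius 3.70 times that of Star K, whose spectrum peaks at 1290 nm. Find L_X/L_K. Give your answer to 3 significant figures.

1.61×10^3

Wien's law gives T ∝ 1/λ_max, so T_X/T_K = λ_K/λ_X = 1290/392 = 3.291.
Then L ∝ R²T⁴ gives L_X/L_K = (3.70)² × (3.291)⁴ = 13.69 × 117.3 = 1606.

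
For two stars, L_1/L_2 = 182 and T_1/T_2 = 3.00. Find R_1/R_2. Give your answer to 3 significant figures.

L ∝ R²T⁴ gives R ∝ √L / T², so
R_1/R_2 = √(182) / (3.00)² = 13.49 / 9.000 = 1.499.

1.50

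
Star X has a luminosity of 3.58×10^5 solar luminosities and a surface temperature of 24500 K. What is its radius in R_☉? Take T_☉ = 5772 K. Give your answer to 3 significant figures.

33.2 R_☉

R/R_☉ = √(L/L_☉) / (T/T_☉)² = √(3.58×10^5) / (4.245)²
       = 598.3 / 18.02 = 33.21.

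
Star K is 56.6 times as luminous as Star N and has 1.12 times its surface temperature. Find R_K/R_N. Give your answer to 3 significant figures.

6.00

L ∝ R²T⁴ gives R ∝ √L / T², so
R_K/R_N = √(56.6) / (1.12)² = 7.523 / 1.254 = 5.998.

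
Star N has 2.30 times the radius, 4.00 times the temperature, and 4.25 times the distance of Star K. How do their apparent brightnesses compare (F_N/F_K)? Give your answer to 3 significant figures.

75.0

L_N/L_K = (R_N/R_K)²(T_N/T_K)⁴ = (2.30)² × (4.00)⁴ = 1354.
F_N/F_K = (L_N/L_K)/(d_N/d_K)² = 1354 / (4.25)² = 74.98.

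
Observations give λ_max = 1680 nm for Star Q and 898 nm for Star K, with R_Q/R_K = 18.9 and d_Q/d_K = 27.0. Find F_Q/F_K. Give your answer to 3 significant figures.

0.0400

Wien's law: T_Q/T_K = λ_K/λ_Q = 898/1680 = 0.5345.
L_Q/L_K = (R_Q/R_K)²(T_Q/T_K)⁴ = (18.9)²(0.5345)⁴ = 29.16.
F_Q/F_K = (L_Q/L_K)/(d_Q/d_K)² = 29.16/(27.0)² = 0.04000.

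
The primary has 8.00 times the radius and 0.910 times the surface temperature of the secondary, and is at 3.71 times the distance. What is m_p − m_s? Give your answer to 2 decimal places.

-1.26

L_p/L_s = (8.00)²(0.910)⁴ = 43.89.
F_p/F_s = (L_p/L_s)/(d_p/d_s)² = 43.89/13.76 = 3.189.
m_p − m_s = −2.5 log₁₀(3.189) = -1.26.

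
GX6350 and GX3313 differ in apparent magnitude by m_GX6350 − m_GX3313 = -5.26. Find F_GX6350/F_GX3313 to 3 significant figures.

F_GX6350/F_GX3313 = 10^(−(m_GX6350 − m_GX3313)/2.5) = 10^(5.26/2.5) = 10^2.104 = 127.1.

127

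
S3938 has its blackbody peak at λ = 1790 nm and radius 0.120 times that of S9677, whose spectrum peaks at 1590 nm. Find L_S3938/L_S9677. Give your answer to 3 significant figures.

0.00896

Wien's law gives T ∝ 1/λ_max, so T_S3938/T_S9677 = λ_S9677/λ_S3938 = 1590/1790 = 0.8883.
Then L ∝ R²T⁴ gives L_S3938/L_S9677 = (0.120)² × (0.8883)⁴ = 0.01440 × 0.6226 = 0.008965.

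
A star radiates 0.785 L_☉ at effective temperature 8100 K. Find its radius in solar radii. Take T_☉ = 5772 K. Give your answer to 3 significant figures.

0.450 solar radii

R/R_☉ = √(L/L_☉) / (T/T_☉)² = √(0.785) / (1.403)²
       = 0.8860 / 1.969 = 0.4499.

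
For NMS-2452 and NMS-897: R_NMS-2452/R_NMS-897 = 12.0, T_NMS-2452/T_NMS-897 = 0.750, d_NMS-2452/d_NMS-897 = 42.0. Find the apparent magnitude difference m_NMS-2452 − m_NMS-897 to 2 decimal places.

L_NMS-2452/L_NMS-897 = (12.0)²(0.750)⁴ = 45.56.
F_NMS-2452/F_NMS-897 = (L_NMS-2452/L_NMS-897)/(d_NMS-2452/d_NMS-897)² = 45.56/1764 = 0.02583.
m_NMS-2452 − m_NMS-897 = −2.5 log₁₀(0.02583) = 3.97.

3.97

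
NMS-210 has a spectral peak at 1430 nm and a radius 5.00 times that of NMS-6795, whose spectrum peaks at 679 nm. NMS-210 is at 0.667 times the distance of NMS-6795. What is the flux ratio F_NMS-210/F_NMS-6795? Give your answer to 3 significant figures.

2.86

Wien's law: T_NMS-210/T_NMS-6795 = λ_NMS-6795/λ_NMS-210 = 679/1430 = 0.4748.
L_NMS-210/L_NMS-6795 = (R_NMS-210/R_NMS-6795)²(T_NMS-210/T_NMS-6795)⁴ = (5.00)²(0.4748)⁴ = 1.271.
F_NMS-210/F_NMS-6795 = (L_NMS-210/L_NMS-6795)/(d_NMS-210/d_NMS-6795)² = 1.271/(0.667)² = 2.856.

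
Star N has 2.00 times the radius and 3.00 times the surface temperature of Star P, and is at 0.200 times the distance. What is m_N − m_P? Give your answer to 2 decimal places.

L_N/L_P = (2.00)²(3.00)⁴ = 324.0.
F_N/F_P = (L_N/L_P)/(d_N/d_P)² = 324.0/0.04000 = 8100.
m_N − m_P = −2.5 log₁₀(8100) = -9.77.

-9.77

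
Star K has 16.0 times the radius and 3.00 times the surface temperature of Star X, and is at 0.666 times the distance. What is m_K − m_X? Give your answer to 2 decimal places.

L_K/L_X = (16.0)²(3.00)⁴ = 2.074×10^4.
F_K/F_X = (L_K/L_X)/(d_K/d_X)² = 2.074×10^4/0.4436 = 4.675×10^4.
m_K − m_X = −2.5 log₁₀(4.675×10^4) = -11.67.

-11.67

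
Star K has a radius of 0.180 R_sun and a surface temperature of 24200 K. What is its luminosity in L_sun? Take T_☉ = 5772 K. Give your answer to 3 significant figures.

L/L_☉ = (R/R_☉)² (T/T_☉)⁴ = (0.180)² × (24200/5772)⁴
       = 0.03240 × (4.193)⁴ = 0.03240 × 309.0 = 10.01.

10.0 L_sun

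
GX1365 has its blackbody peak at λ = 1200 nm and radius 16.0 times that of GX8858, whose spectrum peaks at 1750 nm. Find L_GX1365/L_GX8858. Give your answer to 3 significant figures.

Wien's law gives T ∝ 1/λ_max, so T_GX1365/T_GX8858 = λ_GX8858/λ_GX1365 = 1750/1200 = 1.458.
Then L ∝ R²T⁴ gives L_GX1365/L_GX8858 = (16.0)² × (1.458)⁴ = 256.0 × 4.523 = 1158.

1.16×10^3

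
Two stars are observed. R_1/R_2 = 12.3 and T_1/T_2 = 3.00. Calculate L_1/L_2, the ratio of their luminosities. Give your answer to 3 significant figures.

From the Stefan–Boltzmann law, L ∝ R²T⁴, so
L_1/L_2 = (R_1/R_2)² (T_1/T_2)⁴ = (12.3)² × (3.00)⁴ = 151.3 × 81.00 = 1.225×10^4.

1.23×10^4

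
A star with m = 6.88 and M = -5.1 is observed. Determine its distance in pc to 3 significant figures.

2.49×10^3 pc

m − M = 5 log₁₀(d/10 pc)
6.88 − (-5.1) = 11.98 = 5 log₁₀(d/10)
d = 10 × 10^(11.98/5) = 10 × 10^2.396 = 2489 pc.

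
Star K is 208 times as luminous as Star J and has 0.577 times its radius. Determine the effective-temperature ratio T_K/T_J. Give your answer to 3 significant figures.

5.00

L ∝ R²T⁴ gives T ∝ (L/R²)^(1/4), so
T_K/T_J = (208 / 0.577²)^(1/4) = (624.8)^(1/4) = 5.000.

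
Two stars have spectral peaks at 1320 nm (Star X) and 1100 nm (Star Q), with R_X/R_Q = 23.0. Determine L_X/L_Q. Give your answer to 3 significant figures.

Wien's law gives T ∝ 1/λ_max, so T_X/T_Q = λ_Q/λ_X = 1100/1320 = 0.8333.
Then L ∝ R²T⁴ gives L_X/L_Q = (23.0)² × (0.8333)⁴ = 529.0 × 0.4823 = 255.1.

255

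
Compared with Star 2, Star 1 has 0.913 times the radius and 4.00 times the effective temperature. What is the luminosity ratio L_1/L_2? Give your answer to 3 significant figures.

From the Stefan–Boltzmann law, L ∝ R²T⁴, so
L_1/L_2 = (R_1/R_2)² (T_1/T_2)⁴ = (0.913)² × (4.00)⁴ = 0.8336 × 256.0 = 213.4.

213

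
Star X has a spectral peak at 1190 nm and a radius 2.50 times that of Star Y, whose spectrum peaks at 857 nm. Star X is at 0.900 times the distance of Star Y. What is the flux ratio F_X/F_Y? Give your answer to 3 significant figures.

Wien's law: T_X/T_Y = λ_Y/λ_X = 857/1190 = 0.7202.
L_X/L_Y = (R_X/R_Y)²(T_X/T_Y)⁴ = (2.50)²(0.7202)⁴ = 1.681.
F_X/F_Y = (L_X/L_Y)/(d_X/d_Y)² = 1.681/(0.900)² = 2.076.

2.08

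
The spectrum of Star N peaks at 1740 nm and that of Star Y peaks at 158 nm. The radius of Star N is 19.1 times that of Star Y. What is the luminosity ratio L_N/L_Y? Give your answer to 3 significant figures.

Wien's law gives T ∝ 1/λ_max, so T_N/T_Y = λ_Y/λ_N = 158/1740 = 0.09080.
Then L ∝ R²T⁴ gives L_N/L_Y = (19.1)² × (0.09080)⁴ = 364.8 × 6.799×10^-5 = 0.02480.

0.0248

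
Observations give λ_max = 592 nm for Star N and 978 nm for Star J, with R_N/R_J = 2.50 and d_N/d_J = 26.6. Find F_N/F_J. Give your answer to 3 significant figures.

0.0658

Wien's law: T_N/T_J = λ_J/λ_N = 978/592 = 1.652.
L_N/L_J = (R_N/R_J)²(T_N/T_J)⁴ = (2.50)²(1.652)⁴ = 46.55.
F_N/F_J = (L_N/L_J)/(d_N/d_J)² = 46.55/(26.6)² = 0.06579.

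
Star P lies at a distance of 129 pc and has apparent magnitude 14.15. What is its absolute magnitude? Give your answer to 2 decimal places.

8.60

M = m − 5 log₁₀(d/10 pc) = 14.15 − 5 log₁₀(129/10)
  = 14.15 − 5 × 1.111 = 14.15 − 5.55 = 8.60.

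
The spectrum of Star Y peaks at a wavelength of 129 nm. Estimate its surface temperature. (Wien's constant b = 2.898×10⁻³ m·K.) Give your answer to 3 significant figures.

2.25×10^4 K

T = b/λ_max = 2.898×10⁻³ / (129×10⁻⁹) = 2.247×10^4 K.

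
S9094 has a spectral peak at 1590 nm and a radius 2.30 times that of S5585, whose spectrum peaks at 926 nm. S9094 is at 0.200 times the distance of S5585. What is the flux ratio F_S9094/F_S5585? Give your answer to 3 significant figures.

Wien's law: T_S9094/T_S5585 = λ_S5585/λ_S9094 = 926/1590 = 0.5824.
L_S9094/L_S5585 = (R_S9094/R_S5585)²(T_S9094/T_S5585)⁴ = (2.30)²(0.5824)⁴ = 0.6086.
F_S9094/F_S5585 = (L_S9094/L_S5585)/(d_S9094/d_S5585)² = 0.6086/(0.200)² = 15.21.

15.2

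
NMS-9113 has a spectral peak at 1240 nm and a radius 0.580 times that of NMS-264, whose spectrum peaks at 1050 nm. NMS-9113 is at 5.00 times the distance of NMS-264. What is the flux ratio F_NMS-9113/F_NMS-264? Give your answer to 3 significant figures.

Wien's law: T_NMS-9113/T_NMS-264 = λ_NMS-264/λ_NMS-9113 = 1050/1240 = 0.8468.
L_NMS-9113/L_NMS-264 = (R_NMS-9113/R_NMS-264)²(T_NMS-9113/T_NMS-264)⁴ = (0.580)²(0.8468)⁴ = 0.1730.
F_NMS-9113/F_NMS-264 = (L_NMS-9113/L_NMS-264)/(d_NMS-9113/d_NMS-264)² = 0.1730/(5.00)² = 0.006918.

0.00692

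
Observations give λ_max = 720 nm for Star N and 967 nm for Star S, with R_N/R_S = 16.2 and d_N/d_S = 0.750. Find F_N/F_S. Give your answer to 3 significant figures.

1.52×10^3

Wien's law: T_N/T_S = λ_S/λ_N = 967/720 = 1.343.
L_N/L_S = (R_N/R_S)²(T_N/T_S)⁴ = (16.2)²(1.343)⁴ = 853.9.
F_N/F_S = (L_N/L_S)/(d_N/d_S)² = 853.9/(0.750)² = 1518.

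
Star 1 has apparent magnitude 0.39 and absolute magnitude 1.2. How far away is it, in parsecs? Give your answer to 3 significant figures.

6.89 pc

m − M = 5 log₁₀(d/10 pc)
0.39 − (1.2) = -0.81 = 5 log₁₀(d/10)
d = 10 × 10^(-0.81/5) = 10 × 10^-0.162 = 6.887 pc.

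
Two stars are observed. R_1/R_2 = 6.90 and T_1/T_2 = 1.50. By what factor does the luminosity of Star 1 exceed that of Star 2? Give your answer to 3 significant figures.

From the Stefan–Boltzmann law, L ∝ R²T⁴, so
L_1/L_2 = (R_1/R_2)² (T_1/T_2)⁴ = (6.90)² × (1.50)⁴ = 47.61 × 5.062 = 241.0.

241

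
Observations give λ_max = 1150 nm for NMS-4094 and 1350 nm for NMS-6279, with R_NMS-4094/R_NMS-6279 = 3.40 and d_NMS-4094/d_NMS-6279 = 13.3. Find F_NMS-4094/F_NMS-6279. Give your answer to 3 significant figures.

0.124

Wien's law: T_NMS-4094/T_NMS-6279 = λ_NMS-6279/λ_NMS-4094 = 1350/1150 = 1.174.
L_NMS-4094/L_NMS-6279 = (R_NMS-4094/R_NMS-6279)²(T_NMS-4094/T_NMS-6279)⁴ = (3.40)²(1.174)⁴ = 21.95.
F_NMS-4094/F_NMS-6279 = (L_NMS-4094/L_NMS-6279)/(d_NMS-4094/d_NMS-6279)² = 21.95/(13.3)² = 0.1241.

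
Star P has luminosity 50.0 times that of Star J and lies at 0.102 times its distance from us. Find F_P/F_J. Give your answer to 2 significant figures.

F = L/(4πd²), so F_P/F_J = (L_P/L_J) / (d_P/d_J)²
= 50.0 / (0.102)² = 50.0 / 0.01040 = 4806.

4.8×10^3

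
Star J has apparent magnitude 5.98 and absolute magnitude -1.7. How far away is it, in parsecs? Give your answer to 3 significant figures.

344 pc

m − M = 5 log₁₀(d/10 pc)
5.98 − (-1.7) = 7.68 = 5 log₁₀(d/10)
d = 10 × 10^(7.68/5) = 10 × 10^1.536 = 343.6 pc.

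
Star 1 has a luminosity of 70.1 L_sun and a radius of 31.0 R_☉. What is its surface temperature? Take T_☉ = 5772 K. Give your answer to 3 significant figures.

T/T_☉ = (L/L_☉)^(1/4) / (R/R_☉)^(1/2)
T = 5772 × (70.1)^(1/4) / √(31.0) = 5772 × 2.894 / 5.568 = 3000 K.

3.00×10^3 K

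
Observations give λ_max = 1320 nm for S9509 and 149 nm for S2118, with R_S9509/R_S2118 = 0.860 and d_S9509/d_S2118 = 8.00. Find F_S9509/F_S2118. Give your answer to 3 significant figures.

1.88×10^-6

Wien's law: T_S9509/T_S2118 = λ_S2118/λ_S9509 = 149/1320 = 0.1129.
L_S9509/L_S2118 = (R_S9509/R_S2118)²(T_S9509/T_S2118)⁴ = (0.860)²(0.1129)⁴ = 1.201×10^-4.
F_S9509/F_S2118 = (L_S9509/L_S2118)/(d_S9509/d_S2118)² = 1.201×10^-4/(8.00)² = 1.876×10^-6.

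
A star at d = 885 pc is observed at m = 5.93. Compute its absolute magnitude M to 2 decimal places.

-3.80

M = m − 5 log₁₀(d/10 pc) = 5.93 − 5 log₁₀(885/10)
  = 5.93 − 5 × 1.947 = 5.93 − 9.73 = -3.80.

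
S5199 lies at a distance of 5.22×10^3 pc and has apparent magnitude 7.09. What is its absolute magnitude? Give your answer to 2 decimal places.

M = m − 5 log₁₀(d/10 pc) = 7.09 − 5 log₁₀(5.22×10^3/10)
  = 7.09 − 5 × 2.718 = 7.09 − 13.59 = -6.50.

-6.50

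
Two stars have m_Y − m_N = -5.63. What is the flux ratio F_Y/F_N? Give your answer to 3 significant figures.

F_Y/F_N = 10^(−(m_Y − m_N)/2.5) = 10^(5.63/2.5) = 10^2.252 = 178.6.

179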